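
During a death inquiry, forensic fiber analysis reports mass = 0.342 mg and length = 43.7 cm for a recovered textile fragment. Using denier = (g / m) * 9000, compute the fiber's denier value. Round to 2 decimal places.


Denier calculation:
Mass in grams = 0.342 mg / 1000 = 0.000342 g
Length in meters = 43.7 cm / 100 = 0.437 m
Linear density = mass / length = 0.000342 / 0.437 = 0.00078261 g/m
Denier = (g/m) * 9000 = 0.00078261 * 9000 = 7.04

7.04


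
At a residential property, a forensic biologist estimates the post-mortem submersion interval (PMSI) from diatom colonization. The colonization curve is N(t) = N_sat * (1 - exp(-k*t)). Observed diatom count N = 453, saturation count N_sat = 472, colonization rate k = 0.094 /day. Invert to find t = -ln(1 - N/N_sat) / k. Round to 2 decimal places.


PMSI from diatom colonization curve:
N / N_sat = 453 / 472 = 0.959746
1 - N/N_sat = 0.040254
ln(1 - N/N_sat) = -3.212546
t = -ln(1 - N/N_sat) / k = -(-3.212546) / 0.094 = 34.18 days

34.18


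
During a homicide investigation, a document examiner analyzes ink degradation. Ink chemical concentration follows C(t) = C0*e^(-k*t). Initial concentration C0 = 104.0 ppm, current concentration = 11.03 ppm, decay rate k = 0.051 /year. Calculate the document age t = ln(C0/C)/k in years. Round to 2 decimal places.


Document age estimation:
C0/C = 104.0 / 11.03 = 9.42883
ln(C0/C) = 2.243772
t = 2.243772 / 0.051 = 44.00 years

44.00


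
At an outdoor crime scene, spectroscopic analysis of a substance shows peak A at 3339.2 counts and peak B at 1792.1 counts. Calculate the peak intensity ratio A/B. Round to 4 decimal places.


Spectral peak ratio:
Peak A = 3339.2 counts
Peak B = 1792.1 counts
Ratio = 3339.2 / 1792.1 = 1.8633

1.8633


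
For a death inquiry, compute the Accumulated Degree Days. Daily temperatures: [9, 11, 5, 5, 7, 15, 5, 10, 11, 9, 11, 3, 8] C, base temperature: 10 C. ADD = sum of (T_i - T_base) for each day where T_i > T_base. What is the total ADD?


Computing ADD day by day:
Day 1: max(0, 9 - 10) = 0
Day 2: max(0, 11 - 10) = 1
Day 3: max(0, 5 - 10) = 0
Day 4: max(0, 5 - 10) = 0
Day 5: max(0, 7 - 10) = 0
Day 6: max(0, 15 - 10) = 5
Day 7: max(0, 5 - 10) = 0
Day 8: max(0, 10 - 10) = 0
Day 9: max(0, 11 - 10) = 1
Day 10: max(0, 9 - 10) = 0
Day 11: max(0, 11 - 10) = 1
Day 12: max(0, 3 - 10) = 0
Day 13: max(0, 8 - 10) = 0
Total ADD = 8

8


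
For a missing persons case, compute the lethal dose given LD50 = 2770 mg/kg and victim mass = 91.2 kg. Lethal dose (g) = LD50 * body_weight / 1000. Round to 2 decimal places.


Lethal dose calculation:
Lethal dose = LD50 * body_weight / 1000
= 2770 * 91.2 / 1000
= 252624 / 1000
= 252.62 g

252.62


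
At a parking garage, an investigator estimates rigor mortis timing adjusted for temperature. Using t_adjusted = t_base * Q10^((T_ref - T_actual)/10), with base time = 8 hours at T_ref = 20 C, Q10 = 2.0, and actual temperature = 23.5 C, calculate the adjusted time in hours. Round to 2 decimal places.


Rigor mortis time adjustment:
Exponent = (T_ref - T_actual) / 10 = (20 - 23.5) / 10 = -0.35
Q10 factor = 2.0^-0.35 = 0.78458
t_adjusted = 8 * 0.78458 = 6.28 hours

6.28


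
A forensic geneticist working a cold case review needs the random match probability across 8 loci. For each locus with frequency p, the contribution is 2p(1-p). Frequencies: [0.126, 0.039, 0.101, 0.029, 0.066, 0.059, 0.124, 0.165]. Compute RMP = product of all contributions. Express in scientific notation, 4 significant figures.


Computing RMP for 8 loci:
Locus 1: 2 * 0.126 * 0.874 = 0.220248
Locus 2: 2 * 0.039 * 0.961 = 0.074958
Locus 3: 2 * 0.101 * 0.899 = 0.181598
Locus 4: 2 * 0.029 * 0.971 = 0.056318
Locus 5: 2 * 0.066 * 0.934 = 0.123288
Locus 6: 2 * 0.059 * 0.941 = 0.111038
Locus 7: 2 * 0.124 * 0.876 = 0.217248
Locus 8: 2 * 0.165 * 0.835 = 0.27555
RMP = 1.384e-07

1.384e-07


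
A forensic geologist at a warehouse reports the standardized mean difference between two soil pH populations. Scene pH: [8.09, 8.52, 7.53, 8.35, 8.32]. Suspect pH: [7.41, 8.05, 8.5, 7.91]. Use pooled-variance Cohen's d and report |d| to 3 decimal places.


Pooled-variance Cohen's d for soil pH comparison:
Scene mean = 40.81 / 5 = 8.162
Suspect mean = 31.87 / 4 = 7.9675
Scene sample variance s_s^2 = 0.14827
Suspect sample variance s_c^2 = 0.201492
Pooled variance = ((n_s-1)*s_s^2 + (n_c-1)*s_c^2) / (n_s + n_c - 2) = 0.171079
Pooled SD = sqrt(0.171079) = 0.413617
Mean difference = 0.1945
|d| = |0.1945| / 0.413617 = 0.470

0.470


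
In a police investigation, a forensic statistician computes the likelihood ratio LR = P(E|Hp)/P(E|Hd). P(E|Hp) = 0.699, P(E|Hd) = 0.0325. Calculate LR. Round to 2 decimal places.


Likelihood ratio calculation:
LR = P(E|Hp) / P(E|Hd)
LR = 0.699 / 0.0325
LR = 21.51

21.51


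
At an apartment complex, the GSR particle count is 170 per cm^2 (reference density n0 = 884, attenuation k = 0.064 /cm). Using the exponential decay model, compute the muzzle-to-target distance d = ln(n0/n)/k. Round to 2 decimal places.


GSR distance calculation:
n0/n = 884 / 170 = 5.2
ln(n0/n) = 1.648659
d = 1.648659 / 0.064 = 25.76 cm

25.76


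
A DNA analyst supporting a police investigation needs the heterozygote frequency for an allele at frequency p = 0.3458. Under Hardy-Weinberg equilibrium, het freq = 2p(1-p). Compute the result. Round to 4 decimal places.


Hardy-Weinberg heterozygote frequency:
q = 1 - p = 1 - 0.3458 = 0.6542
2pq = 2 * 0.3458 * 0.6542 = 0.4524

0.4524


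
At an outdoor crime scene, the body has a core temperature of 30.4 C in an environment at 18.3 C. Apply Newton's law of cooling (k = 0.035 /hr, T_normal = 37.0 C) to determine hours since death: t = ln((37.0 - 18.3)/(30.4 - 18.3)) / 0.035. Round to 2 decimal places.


Using Newton's law of cooling:
t = ln((T_normal - T_ambient) / (T_body - T_ambient)) / k
T_normal - T_ambient = 18.7
T_body - T_ambient = 12.1
Ratio = 1.545455
ln(ratio) = 0.435318
t = 0.435318 / 0.035 = 12.44 hours

12.44


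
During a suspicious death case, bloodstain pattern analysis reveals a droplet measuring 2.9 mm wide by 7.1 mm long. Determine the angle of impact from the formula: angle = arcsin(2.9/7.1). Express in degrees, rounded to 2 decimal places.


Blood spatter impact angle calculation:
width / length = 2.9 / 7.1 = 0.408451
angle = arcsin(0.408451)
angle = 24.11 degrees

24.11


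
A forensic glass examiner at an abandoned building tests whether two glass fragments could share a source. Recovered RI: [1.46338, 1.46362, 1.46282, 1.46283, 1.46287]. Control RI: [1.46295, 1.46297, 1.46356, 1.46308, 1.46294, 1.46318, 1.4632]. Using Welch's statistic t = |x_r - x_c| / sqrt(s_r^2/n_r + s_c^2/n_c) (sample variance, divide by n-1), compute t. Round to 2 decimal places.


Welch's t-criterion for glass RI comparison:
Recovered mean = sum / n_r = 7.31552 / 5 = 1.463104
Control mean = sum / n_c = 10.24188 / 7 = 1.4631257
Recovered sample variance s_r^2 = 1.3823e-07
Control sample variance s_c^2 = 4.81286e-08
Welch SE (unpooled) = sqrt(s_r^2/n_r + s_c^2/n_c) = sqrt(2.7646e-08 + 6.87551e-09) = sqrt(3.45215e-08) = 0.0001858
|mean_r - mean_c| = 2.17143e-05
t = 2.17143e-05 / 0.0001858 = 0.12

0.12


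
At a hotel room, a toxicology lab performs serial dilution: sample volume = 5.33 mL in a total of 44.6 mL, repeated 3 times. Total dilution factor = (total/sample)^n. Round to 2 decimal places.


Dilution factor calculation:
Single dilution = V_total / V_sample = 44.6 / 5.33 ≈ 8.36773
Number of dilutions = 3
Total DF = (44.6 / 5.33)^3 (full precision, rounded at the end) = 585.90

585.90


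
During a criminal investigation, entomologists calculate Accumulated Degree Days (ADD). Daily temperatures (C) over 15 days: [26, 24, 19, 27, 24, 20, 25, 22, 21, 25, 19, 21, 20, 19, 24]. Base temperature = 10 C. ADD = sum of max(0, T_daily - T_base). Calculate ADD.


Computing ADD day by day:
Day 1: max(0, 26 - 10) = 16
Day 2: max(0, 24 - 10) = 14
Day 3: max(0, 19 - 10) = 9
Day 4: max(0, 27 - 10) = 17
Day 5: max(0, 24 - 10) = 14
Day 6: max(0, 20 - 10) = 10
Day 7: max(0, 25 - 10) = 15
Day 8: max(0, 22 - 10) = 12
Day 9: max(0, 21 - 10) = 11
Day 10: max(0, 25 - 10) = 15
Day 11: max(0, 19 - 10) = 9
Day 12: max(0, 21 - 10) = 11
Day 13: max(0, 20 - 10) = 10
Day 14: max(0, 19 - 10) = 9
Day 15: max(0, 24 - 10) = 14
Total ADD = 186

186


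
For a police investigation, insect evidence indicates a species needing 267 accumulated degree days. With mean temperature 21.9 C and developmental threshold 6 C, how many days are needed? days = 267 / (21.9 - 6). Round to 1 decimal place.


Insect development time:
Effective temperature = avg_temp - T_base = 21.9 - 6 = 15.9 C
Days = ADD / effective_temp = 267 / 15.9 = 16.8 days

16.8


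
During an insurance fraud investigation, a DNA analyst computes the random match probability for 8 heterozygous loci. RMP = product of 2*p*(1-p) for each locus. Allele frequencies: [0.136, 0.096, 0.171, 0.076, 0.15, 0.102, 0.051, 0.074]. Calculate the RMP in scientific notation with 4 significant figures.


Computing RMP for 8 loci:
Locus 1: 2 * 0.136 * 0.864 = 0.235008
Locus 2: 2 * 0.096 * 0.904 = 0.173568
Locus 3: 2 * 0.171 * 0.829 = 0.283518
Locus 4: 2 * 0.076 * 0.924 = 0.140448
Locus 5: 2 * 0.15 * 0.85 = 0.255
Locus 6: 2 * 0.102 * 0.898 = 0.183192
Locus 7: 2 * 0.051 * 0.949 = 0.096798
Locus 8: 2 * 0.074 * 0.926 = 0.137048
RMP = 1.007e-06

1.007e-06


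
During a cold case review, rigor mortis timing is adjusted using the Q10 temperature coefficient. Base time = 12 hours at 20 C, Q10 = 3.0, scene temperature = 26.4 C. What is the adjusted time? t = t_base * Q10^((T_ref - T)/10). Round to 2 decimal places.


Rigor mortis time adjustment:
Exponent = (T_ref - T_actual) / 10 = (20 - 26.4) / 10 = -0.64
Q10 factor = 3.0^-0.64 = 0.49504
t_adjusted = 12 * 0.49504 = 5.94 hours

5.94


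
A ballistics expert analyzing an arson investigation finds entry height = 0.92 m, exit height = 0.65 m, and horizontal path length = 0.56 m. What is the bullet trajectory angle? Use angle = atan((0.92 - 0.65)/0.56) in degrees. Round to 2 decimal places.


Bullet trajectory angle:
Height difference = 0.92 - 0.65 = 0.27 m
angle = atan(0.27 / 0.56)
angle = atan(0.482143)
angle = 25.74 degrees

25.74


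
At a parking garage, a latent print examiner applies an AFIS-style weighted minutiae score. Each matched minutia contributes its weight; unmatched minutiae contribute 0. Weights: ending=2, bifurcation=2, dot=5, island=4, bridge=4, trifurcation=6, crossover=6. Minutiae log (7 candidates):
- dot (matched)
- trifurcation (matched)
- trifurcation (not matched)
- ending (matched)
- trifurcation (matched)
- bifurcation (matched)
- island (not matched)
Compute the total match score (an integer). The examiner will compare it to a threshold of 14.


Weighted minutiae match score:
  dot: matched, +5 (running total 5)
  trifurcation: matched, +6 (running total 11)
  trifurcation: not matched, +0
  ending: matched, +2 (running total 13)
  trifurcation: matched, +6 (running total 19)
  bifurcation: matched, +2 (running total 21)
  island: not matched, +0
Total score = 21
Threshold = 14; verdict = identification

21


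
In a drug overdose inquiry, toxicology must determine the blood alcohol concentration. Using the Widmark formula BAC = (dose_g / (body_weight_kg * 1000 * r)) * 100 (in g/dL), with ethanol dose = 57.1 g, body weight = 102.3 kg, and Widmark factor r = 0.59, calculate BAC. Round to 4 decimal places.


Applying the Widmark formula:
BAC = (dose_g / (body_wt * 1000 * r)) * 100
Denominator = 102.3 * 1000 * 0.59 = 60357
BAC = (57.1 / 60357) * 100
BAC = 0.0946 g/dL

0.0946


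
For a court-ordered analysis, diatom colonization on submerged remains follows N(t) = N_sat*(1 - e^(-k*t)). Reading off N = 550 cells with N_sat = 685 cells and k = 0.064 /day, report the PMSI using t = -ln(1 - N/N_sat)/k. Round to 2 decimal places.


PMSI from diatom colonization curve:
N / N_sat = 550 / 685 = 0.80292
1 - N/N_sat = 0.19708
ln(1 - N/N_sat) = -1.624146
t = -ln(1 - N/N_sat) / k = -(-1.624146) / 0.064 = 25.38 days

25.38


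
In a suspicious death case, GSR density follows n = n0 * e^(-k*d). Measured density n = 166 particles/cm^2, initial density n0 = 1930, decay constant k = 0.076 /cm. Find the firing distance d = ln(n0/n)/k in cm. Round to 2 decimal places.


GSR distance calculation:
n0/n = 1930 / 166 = 11.626506
ln(n0/n) = 2.453287
d = 2.453287 / 0.076 = 32.28 cm

32.28


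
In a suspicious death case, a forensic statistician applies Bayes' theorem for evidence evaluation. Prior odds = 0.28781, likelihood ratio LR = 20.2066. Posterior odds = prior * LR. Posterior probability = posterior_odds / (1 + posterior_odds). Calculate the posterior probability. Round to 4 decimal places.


Bayesian evidence evaluation:
Posterior odds = prior_odds * LR = 0.28781 * 20.2066 = 5.815662
Posterior probability = posterior_odds / (1 + posterior_odds)
= 5.815662 / (1 + 5.815662)
= 5.815662 / 6.815662
= 0.8533

0.8533


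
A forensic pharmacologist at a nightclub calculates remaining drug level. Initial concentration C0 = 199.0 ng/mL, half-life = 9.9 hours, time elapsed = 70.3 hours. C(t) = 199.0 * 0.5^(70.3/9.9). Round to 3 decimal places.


Drug concentration decay:
Number of half-lives = t / t_half = 70.3 / 9.9 = 7.10101
Decay factor = 0.5^7.10101 = 0.00728422
C(t) = 199.0 * 0.00728422 = 1.450 ng/mL

1.450


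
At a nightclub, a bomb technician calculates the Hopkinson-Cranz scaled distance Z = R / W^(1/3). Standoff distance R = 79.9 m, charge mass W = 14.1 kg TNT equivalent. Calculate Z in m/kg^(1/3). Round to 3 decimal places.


Scaled distance calculation:
W^(1/3) = 14.1^(1/3) = 2.415867
Z = R / W^(1/3) = 79.9 / 2.415867
Z = 33.073 m/kg^(1/3)

33.073


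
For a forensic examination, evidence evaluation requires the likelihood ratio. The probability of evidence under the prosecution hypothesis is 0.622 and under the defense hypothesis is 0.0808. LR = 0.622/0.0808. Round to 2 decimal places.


Likelihood ratio calculation:
LR = P(E|Hp) / P(E|Hd)
LR = 0.622 / 0.0808
LR = 7.70

7.70


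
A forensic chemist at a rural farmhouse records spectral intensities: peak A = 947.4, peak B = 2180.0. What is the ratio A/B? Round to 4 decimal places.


Spectral peak ratio:
Peak A = 947.4 counts
Peak B = 2180.0 counts
Ratio = 947.4 / 2180.0 = 0.4346

0.4346


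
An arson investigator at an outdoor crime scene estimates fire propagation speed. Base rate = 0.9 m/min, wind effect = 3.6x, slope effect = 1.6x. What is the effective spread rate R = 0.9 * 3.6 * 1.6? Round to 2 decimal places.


Fire spread rate calculation:
R = R0 * wind_factor * slope_factor
= 0.9 * 3.6 * 1.6
= 3.24 * 1.6
= 5.18 m/min

5.18


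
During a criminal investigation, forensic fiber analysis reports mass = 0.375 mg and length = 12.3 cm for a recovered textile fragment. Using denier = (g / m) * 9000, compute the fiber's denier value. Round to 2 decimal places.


Denier calculation:
Mass in grams = 0.375 mg / 1000 = 0.000375 g
Length in meters = 12.3 cm / 100 = 0.123 m
Linear density = mass / length = 0.000375 / 0.123 = 0.00304878 g/m
Denier = (g/m) * 9000 = 0.00304878 * 9000 = 27.44

27.44


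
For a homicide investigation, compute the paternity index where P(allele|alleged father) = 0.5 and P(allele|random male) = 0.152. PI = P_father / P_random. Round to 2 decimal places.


Paternity Index calculation:
PI = P(allele|father) / P(allele|random)
PI = 0.5 / 0.152
PI = 3.29

3.29


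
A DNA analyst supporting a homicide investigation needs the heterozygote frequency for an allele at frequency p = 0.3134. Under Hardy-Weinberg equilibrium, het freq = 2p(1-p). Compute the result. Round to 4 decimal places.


Hardy-Weinberg heterozygote frequency:
q = 1 - p = 1 - 0.3134 = 0.6866
2pq = 2 * 0.3134 * 0.6866 = 0.4304

0.4304


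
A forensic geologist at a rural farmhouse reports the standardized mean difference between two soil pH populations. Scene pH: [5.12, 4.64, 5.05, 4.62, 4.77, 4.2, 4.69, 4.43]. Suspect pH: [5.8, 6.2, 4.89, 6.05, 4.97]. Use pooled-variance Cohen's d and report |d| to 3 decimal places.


Pooled-variance Cohen's d for soil pH comparison:
Scene mean = 37.52 / 8 = 4.69
Suspect mean = 27.91 / 5 = 5.582
Scene sample variance s_s^2 = 0.090857
Suspect sample variance s_c^2 = 0.37547
Pooled variance = ((n_s-1)*s_s^2 + (n_c-1)*s_c^2) / (n_s + n_c - 2) = 0.194353
Pooled SD = sqrt(0.194353) = 0.440855
Mean difference = -0.892
|d| = |-0.892| / 0.440855 = 2.023

2.023


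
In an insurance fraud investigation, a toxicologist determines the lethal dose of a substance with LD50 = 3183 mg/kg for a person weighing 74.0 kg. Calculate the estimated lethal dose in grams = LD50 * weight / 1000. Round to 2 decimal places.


Lethal dose calculation:
Lethal dose = LD50 * body_weight / 1000
= 3183 * 74.0 / 1000
= 235542 / 1000
= 235.54 g

235.54


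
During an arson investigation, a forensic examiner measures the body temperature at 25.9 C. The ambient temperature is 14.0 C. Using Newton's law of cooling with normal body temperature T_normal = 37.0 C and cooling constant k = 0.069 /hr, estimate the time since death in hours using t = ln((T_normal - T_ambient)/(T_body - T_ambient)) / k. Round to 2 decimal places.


Using Newton's law of cooling:
t = ln((T_normal - T_ambient) / (T_body - T_ambient)) / k
T_normal - T_ambient = 23.0
T_body - T_ambient = 11.9
Ratio = 1.932773
ln(ratio) = 0.658956
t = 0.658956 / 0.069 = 9.55 hours

9.55


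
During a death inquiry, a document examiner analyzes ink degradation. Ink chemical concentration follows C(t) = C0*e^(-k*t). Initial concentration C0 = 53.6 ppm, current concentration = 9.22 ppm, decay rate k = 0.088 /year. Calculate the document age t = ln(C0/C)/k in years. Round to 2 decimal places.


Document age estimation:
C0/C = 53.6 / 9.22 = 5.813449
ln(C0/C) = 1.760174
t = 1.760174 / 0.088 = 20.00 years

20.00


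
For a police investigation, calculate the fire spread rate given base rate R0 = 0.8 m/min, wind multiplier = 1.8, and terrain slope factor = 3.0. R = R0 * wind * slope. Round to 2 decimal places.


Fire spread rate calculation:
R = R0 * wind_factor * slope_factor
= 0.8 * 1.8 * 3.0
= 1.44 * 3.0
= 4.32 m/min

4.32


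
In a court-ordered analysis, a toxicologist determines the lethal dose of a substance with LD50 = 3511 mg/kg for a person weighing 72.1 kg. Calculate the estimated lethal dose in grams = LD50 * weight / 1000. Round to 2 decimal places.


Lethal dose calculation:
Lethal dose = LD50 * body_weight / 1000
= 3511 * 72.1 / 1000
= 253143.1 / 1000
= 253.14 g

253.14


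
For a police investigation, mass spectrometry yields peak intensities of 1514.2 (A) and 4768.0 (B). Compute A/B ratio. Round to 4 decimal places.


Spectral peak ratio:
Peak A = 1514.2 counts
Peak B = 4768.0 counts
Ratio = 1514.2 / 4768.0 = 0.3176

0.3176


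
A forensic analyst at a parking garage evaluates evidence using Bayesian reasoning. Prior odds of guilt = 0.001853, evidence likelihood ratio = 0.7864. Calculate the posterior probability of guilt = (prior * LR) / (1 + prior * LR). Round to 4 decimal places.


Bayesian evidence evaluation:
Posterior odds = prior_odds * LR = 0.001853 * 0.7864 = 0.001457199
Posterior probability = posterior_odds / (1 + posterior_odds)
= 0.001457199 / (1 + 0.001457199)
= 0.001457199 / 1.001457199
= 0.0015

0.0015


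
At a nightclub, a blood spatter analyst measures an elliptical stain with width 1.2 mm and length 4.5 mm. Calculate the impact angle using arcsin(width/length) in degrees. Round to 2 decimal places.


Blood spatter impact angle calculation:
width / length = 1.2 / 4.5 = 0.266667
angle = arcsin(0.266667)
angle = 15.47 degrees

15.47


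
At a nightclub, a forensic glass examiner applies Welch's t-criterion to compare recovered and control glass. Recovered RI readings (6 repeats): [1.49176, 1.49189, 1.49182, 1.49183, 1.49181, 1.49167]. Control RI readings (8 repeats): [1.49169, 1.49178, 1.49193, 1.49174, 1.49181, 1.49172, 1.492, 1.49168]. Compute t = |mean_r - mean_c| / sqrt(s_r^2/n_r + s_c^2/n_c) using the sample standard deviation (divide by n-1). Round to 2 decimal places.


Welch's t-criterion for glass RI comparison:
Recovered mean = sum / n_r = 8.95078 / 6 = 1.4917967
Control mean = sum / n_c = 11.93435 / 8 = 1.4917938
Recovered sample variance s_r^2 = 5.58667e-09
Control sample variance s_c^2 = 1.33696e-08
Welch SE (unpooled) = sqrt(s_r^2/n_r + s_c^2/n_c) = sqrt(9.31111e-10 + 1.67121e-09) = sqrt(2.60232e-09) = 5.10129e-05
|mean_r - mean_c| = 2.91667e-06
t = 2.91667e-06 / 5.10129e-05 = 0.06

0.06


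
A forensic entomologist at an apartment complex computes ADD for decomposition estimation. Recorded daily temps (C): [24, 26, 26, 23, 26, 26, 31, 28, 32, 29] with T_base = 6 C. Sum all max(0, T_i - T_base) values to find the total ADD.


Computing ADD day by day:
Day 1: max(0, 24 - 6) = 18
Day 2: max(0, 26 - 6) = 20
Day 3: max(0, 26 - 6) = 20
Day 4: max(0, 23 - 6) = 17
Day 5: max(0, 26 - 6) = 20
Day 6: max(0, 26 - 6) = 20
Day 7: max(0, 31 - 6) = 25
Day 8: max(0, 28 - 6) = 22
Day 9: max(0, 32 - 6) = 26
Day 10: max(0, 29 - 6) = 23
Total ADD = 211

211


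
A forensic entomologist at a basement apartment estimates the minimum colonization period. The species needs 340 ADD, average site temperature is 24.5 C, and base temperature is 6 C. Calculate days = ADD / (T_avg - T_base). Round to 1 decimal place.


Insect development time:
Effective temperature = avg_temp - T_base = 24.5 - 6 = 18.5 C
Days = ADD / effective_temp = 340 / 18.5 = 18.4 days

18.4


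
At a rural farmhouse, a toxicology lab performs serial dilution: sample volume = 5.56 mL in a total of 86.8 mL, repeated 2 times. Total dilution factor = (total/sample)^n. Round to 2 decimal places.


Dilution factor calculation:
Single dilution = V_total / V_sample = 86.8 / 5.56 ≈ 15.611511
Number of dilutions = 2
Total DF = (86.8 / 5.56)^2 (full precision, rounded at the end) = 243.72

243.72


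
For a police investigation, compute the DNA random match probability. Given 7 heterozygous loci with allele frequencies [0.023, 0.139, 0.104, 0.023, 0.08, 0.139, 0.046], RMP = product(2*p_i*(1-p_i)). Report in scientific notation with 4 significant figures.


Computing RMP for 7 loci:
Locus 1: 2 * 0.023 * 0.977 = 0.044942
Locus 2: 2 * 0.139 * 0.861 = 0.239358
Locus 3: 2 * 0.104 * 0.896 = 0.186368
Locus 4: 2 * 0.023 * 0.977 = 0.044942
Locus 5: 2 * 0.08 * 0.92 = 0.1472
Locus 6: 2 * 0.139 * 0.861 = 0.239358
Locus 7: 2 * 0.046 * 0.954 = 0.087768
RMP = 2.786e-07

2.786e-07


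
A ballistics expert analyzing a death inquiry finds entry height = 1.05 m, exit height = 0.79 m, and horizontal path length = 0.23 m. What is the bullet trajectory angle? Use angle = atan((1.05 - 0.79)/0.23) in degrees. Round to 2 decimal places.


Bullet trajectory angle:
Height difference = 1.05 - 0.79 = 0.26 m
angle = atan(0.26 / 0.23)
angle = atan(1.130435)
angle = 48.50 degrees

48.50


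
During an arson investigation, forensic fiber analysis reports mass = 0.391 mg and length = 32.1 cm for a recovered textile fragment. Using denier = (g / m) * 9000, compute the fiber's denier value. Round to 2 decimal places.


Denier calculation:
Mass in grams = 0.391 mg / 1000 = 0.000391 g
Length in meters = 32.1 cm / 100 = 0.321 m
Linear density = mass / length = 0.000391 / 0.321 = 0.00121807 g/m
Denier = (g/m) * 9000 = 0.00121807 * 9000 = 10.96

10.96


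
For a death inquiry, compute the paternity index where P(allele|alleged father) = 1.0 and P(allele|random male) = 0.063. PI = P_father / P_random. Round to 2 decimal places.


Paternity Index calculation:
PI = P(allele|father) / P(allele|random)
PI = 1.0 / 0.063
PI = 15.87

15.87


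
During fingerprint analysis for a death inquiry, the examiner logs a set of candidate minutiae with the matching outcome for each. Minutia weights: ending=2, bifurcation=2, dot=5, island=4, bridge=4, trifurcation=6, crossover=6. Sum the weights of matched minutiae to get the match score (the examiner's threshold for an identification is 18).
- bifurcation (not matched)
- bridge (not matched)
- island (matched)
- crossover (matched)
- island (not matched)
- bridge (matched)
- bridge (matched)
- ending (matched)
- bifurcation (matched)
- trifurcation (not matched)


Weighted minutiae match score:
  bifurcation: not matched, +0
  bridge: not matched, +0
  island: matched, +4 (running total 4)
  crossover: matched, +6 (running total 10)
  island: not matched, +0
  bridge: matched, +4 (running total 14)
  bridge: matched, +4 (running total 18)
  ending: matched, +2 (running total 20)
  bifurcation: matched, +2 (running total 22)
  trifurcation: not matched, +0
Total score = 22
Threshold = 18; verdict = identification

22


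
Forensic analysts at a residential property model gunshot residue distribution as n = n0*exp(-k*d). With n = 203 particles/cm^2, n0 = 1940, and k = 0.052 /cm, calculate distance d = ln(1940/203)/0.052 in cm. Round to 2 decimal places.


GSR distance calculation:
n0/n = 1940 / 203 = 9.55665
ln(n0/n) = 2.257237
d = 2.257237 / 0.052 = 43.41 cm

43.41


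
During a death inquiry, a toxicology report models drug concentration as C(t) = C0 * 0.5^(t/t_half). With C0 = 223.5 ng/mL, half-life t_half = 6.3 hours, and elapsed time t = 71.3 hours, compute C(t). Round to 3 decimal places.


Drug concentration decay:
Number of half-lives = t / t_half = 71.3 / 6.3 = 11.31746
Decay factor = 0.5^11.31746 = 0.00039184
C(t) = 223.5 * 0.00039184 = 0.088 ng/mL

0.088


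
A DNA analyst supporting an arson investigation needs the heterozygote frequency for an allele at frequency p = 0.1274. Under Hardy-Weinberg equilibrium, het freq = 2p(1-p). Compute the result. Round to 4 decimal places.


Hardy-Weinberg heterozygote frequency:
q = 1 - p = 1 - 0.1274 = 0.8726
2pq = 2 * 0.1274 * 0.8726 = 0.2223

0.2223


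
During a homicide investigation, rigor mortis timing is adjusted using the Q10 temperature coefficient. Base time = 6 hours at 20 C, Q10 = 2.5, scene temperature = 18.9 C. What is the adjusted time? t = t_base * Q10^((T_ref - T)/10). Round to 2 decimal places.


Rigor mortis time adjustment:
Exponent = (T_ref - T_actual) / 10 = (20 - 18.9) / 10 = 0.11
Q10 factor = 2.5^0.11 = 1.10605
t_adjusted = 6 * 1.10605 = 6.64 hours

6.64


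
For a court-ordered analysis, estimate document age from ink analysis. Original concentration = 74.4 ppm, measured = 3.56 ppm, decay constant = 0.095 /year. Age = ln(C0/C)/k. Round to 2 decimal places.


Document age estimation:
C0/C = 74.4 / 3.56 = 20.898876
ln(C0/C) = 3.039695
t = 3.039695 / 0.095 = 32.00 years

32.00


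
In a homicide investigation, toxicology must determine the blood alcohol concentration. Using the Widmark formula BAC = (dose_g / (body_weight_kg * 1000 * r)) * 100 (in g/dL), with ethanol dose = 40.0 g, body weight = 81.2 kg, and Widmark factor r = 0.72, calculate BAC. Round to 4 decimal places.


Applying the Widmark formula:
BAC = (dose_g / (body_wt * 1000 * r)) * 100
Denominator = 81.2 * 1000 * 0.72 = 58464
BAC = (40.0 / 58464) * 100
BAC = 0.0684 g/dL

0.0684


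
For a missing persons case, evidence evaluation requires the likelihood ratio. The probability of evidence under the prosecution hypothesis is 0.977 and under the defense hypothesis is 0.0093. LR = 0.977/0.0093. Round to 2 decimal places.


Likelihood ratio calculation:
LR = P(E|Hp) / P(E|Hd)
LR = 0.977 / 0.0093
LR = 105.05

105.05


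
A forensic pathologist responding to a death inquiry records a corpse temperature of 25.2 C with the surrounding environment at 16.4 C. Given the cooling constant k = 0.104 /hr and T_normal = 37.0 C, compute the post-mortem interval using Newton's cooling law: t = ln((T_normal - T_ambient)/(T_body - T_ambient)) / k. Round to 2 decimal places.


Using Newton's law of cooling:
t = ln((T_normal - T_ambient) / (T_body - T_ambient)) / k
T_normal - T_ambient = 20.6
T_body - T_ambient = 8.8
Ratio = 2.340909
ln(ratio) = 0.850539
t = 0.850539 / 0.104 = 8.18 hours

8.18


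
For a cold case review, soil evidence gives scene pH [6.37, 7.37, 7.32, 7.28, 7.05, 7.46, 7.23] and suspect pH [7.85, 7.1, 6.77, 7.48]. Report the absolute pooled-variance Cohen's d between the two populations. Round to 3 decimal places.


Pooled-variance Cohen's d for soil pH comparison:
Scene mean = 50.08 / 7 = 7.154286
Suspect mean = 29.2 / 4 = 7.3
Scene sample variance s_s^2 = 0.135829
Suspect sample variance s_c^2 = 0.2186
Pooled variance = ((n_s-1)*s_s^2 + (n_c-1)*s_c^2) / (n_s + n_c - 2) = 0.163419
Pooled SD = sqrt(0.163419) = 0.404251
Mean difference = -0.145714
|d| = |-0.145714| / 0.404251 = 0.360

0.360


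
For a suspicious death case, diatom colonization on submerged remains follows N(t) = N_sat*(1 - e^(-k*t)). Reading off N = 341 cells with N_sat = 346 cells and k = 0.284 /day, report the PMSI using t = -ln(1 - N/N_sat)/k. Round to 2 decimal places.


PMSI from diatom colonization curve:
N / N_sat = 341 / 346 = 0.985549
1 - N/N_sat = 0.014451
ln(1 - N/N_sat) = -4.236992
t = -ln(1 - N/N_sat) / k = -(-4.236992) / 0.284 = 14.92 days

14.92


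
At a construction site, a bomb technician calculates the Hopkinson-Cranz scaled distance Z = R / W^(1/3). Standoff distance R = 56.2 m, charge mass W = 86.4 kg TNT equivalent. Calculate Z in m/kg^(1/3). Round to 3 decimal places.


Scaled distance calculation:
W^(1/3) = 86.4^(1/3) = 4.420838
Z = R / W^(1/3) = 56.2 / 4.420838
Z = 12.713 m/kg^(1/3)

12.713


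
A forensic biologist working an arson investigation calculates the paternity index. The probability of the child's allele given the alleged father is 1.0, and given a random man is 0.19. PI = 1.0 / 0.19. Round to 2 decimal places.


Paternity Index calculation:
PI = P(allele|father) / P(allele|random)
PI = 1.0 / 0.19
PI = 5.26

5.26


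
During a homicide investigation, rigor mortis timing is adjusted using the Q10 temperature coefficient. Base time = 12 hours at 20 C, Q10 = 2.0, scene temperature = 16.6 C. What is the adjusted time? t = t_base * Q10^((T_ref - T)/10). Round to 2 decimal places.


Rigor mortis time adjustment:
Exponent = (T_ref - T_actual) / 10 = (20 - 16.6) / 10 = 0.34
Q10 factor = 2.0^0.34 = 1.26576
t_adjusted = 12 * 1.26576 = 15.19 hours

15.19


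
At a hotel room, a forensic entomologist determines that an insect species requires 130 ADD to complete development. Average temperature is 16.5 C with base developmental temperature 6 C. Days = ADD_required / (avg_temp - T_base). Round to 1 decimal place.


Insect development time:
Effective temperature = avg_temp - T_base = 16.5 - 6 = 10.5 C
Days = ADD / effective_temp = 130 / 10.5 = 12.4 days

12.4


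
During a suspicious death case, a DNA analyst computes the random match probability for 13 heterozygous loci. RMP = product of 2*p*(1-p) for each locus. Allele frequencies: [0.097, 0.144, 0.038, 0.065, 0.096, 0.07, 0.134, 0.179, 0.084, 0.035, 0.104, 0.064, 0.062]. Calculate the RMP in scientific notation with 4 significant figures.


Computing RMP for 13 loci:
Locus 1: 2 * 0.097 * 0.903 = 0.175182
Locus 2: 2 * 0.144 * 0.856 = 0.246528
Locus 3: 2 * 0.038 * 0.962 = 0.073112
Locus 4: 2 * 0.065 * 0.935 = 0.12155
Locus 5: 2 * 0.096 * 0.904 = 0.173568
Locus 6: 2 * 0.07 * 0.93 = 0.1302
Locus 7: 2 * 0.134 * 0.866 = 0.232088
Locus 8: 2 * 0.179 * 0.821 = 0.293918
Locus 9: 2 * 0.084 * 0.916 = 0.153888
Locus 10: 2 * 0.035 * 0.965 = 0.06755
Locus 11: 2 * 0.104 * 0.896 = 0.186368
Locus 12: 2 * 0.064 * 0.936 = 0.119808
Locus 13: 2 * 0.062 * 0.938 = 0.116312
RMP = 1.597e-11

1.597e-11


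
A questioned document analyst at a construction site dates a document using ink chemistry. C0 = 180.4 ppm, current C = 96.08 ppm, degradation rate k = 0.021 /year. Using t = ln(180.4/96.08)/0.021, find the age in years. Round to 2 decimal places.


Document age estimation:
C0/C = 180.4 / 96.08 = 1.877602
ln(C0/C) = 0.629995
t = 0.629995 / 0.021 = 30.00 years

30.00


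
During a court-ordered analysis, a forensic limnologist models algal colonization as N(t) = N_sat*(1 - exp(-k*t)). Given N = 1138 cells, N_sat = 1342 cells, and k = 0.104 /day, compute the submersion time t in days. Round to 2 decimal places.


PMSI from diatom colonization curve:
N / N_sat = 1138 / 1342 = 0.847988
1 - N/N_sat = 0.152012
ln(1 - N/N_sat) = -1.883796
t = -ln(1 - N/N_sat) / k = -(-1.883796) / 0.104 = 18.11 days

18.11


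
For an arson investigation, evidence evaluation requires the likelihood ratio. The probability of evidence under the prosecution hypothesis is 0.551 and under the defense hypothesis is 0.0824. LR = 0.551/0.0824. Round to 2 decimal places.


Likelihood ratio calculation:
LR = P(E|Hp) / P(E|Hd)
LR = 0.551 / 0.0824
LR = 6.69

6.69


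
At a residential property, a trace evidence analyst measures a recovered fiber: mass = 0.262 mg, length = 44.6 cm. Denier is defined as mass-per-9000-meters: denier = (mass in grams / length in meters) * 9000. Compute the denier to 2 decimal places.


Denier calculation:
Mass in grams = 0.262 mg / 1000 = 0.000262 g
Length in meters = 44.6 cm / 100 = 0.446 m
Linear density = mass / length = 0.000262 / 0.446 = 0.00058744 g/m
Denier = (g/m) * 9000 = 0.00058744 * 9000 = 5.29

5.29


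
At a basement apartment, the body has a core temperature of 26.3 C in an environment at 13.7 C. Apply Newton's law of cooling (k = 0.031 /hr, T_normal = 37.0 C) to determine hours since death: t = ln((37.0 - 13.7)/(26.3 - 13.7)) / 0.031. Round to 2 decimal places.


Using Newton's law of cooling:
t = ln((T_normal - T_ambient) / (T_body - T_ambient)) / k
T_normal - T_ambient = 23.3
T_body - T_ambient = 12.6
Ratio = 1.849206
ln(ratio) = 0.614756
t = 0.614756 / 0.031 = 19.83 hours

19.83


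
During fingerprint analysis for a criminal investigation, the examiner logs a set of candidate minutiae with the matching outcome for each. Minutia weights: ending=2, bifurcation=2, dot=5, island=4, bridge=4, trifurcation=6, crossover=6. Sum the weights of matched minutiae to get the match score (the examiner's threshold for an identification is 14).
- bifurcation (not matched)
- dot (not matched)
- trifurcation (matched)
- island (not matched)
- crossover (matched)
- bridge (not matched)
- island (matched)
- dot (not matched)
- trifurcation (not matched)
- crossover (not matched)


Weighted minutiae match score:
  bifurcation: not matched, +0
  dot: not matched, +0
  trifurcation: matched, +6 (running total 6)
  island: not matched, +0
  crossover: matched, +6 (running total 12)
  bridge: not matched, +0
  island: matched, +4 (running total 16)
  dot: not matched, +0
  trifurcation: not matched, +0
  crossover: not matched, +0
Total score = 16
Threshold = 14; verdict = identification

16


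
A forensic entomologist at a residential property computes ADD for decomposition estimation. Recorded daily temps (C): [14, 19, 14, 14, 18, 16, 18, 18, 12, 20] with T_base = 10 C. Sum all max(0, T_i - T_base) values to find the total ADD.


Computing ADD day by day:
Day 1: max(0, 14 - 10) = 4
Day 2: max(0, 19 - 10) = 9
Day 3: max(0, 14 - 10) = 4
Day 4: max(0, 14 - 10) = 4
Day 5: max(0, 18 - 10) = 8
Day 6: max(0, 16 - 10) = 6
Day 7: max(0, 18 - 10) = 8
Day 8: max(0, 18 - 10) = 8
Day 9: max(0, 12 - 10) = 2
Day 10: max(0, 20 - 10) = 10
Total ADD = 63

63


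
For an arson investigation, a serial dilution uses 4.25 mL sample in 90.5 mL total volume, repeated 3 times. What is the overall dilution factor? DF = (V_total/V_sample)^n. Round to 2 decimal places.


Dilution factor calculation:
Single dilution = V_total / V_sample = 90.5 / 4.25 ≈ 21.294118
Number of dilutions = 3
Total DF = (90.5 / 4.25)^3 (full precision, rounded at the end) = 9655.59

9655.59


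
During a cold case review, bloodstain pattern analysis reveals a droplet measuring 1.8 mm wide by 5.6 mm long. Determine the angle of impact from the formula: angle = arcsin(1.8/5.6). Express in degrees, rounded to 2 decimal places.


Blood spatter impact angle calculation:
width / length = 1.8 / 5.6 = 0.321429
angle = arcsin(0.321429)
angle = 18.75 degrees

18.75


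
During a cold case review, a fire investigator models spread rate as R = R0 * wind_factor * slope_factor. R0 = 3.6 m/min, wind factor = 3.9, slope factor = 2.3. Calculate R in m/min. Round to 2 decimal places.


Fire spread rate calculation:
R = R0 * wind_factor * slope_factor
= 3.6 * 3.9 * 2.3
= 14.04 * 2.3
= 32.29 m/min

32.29


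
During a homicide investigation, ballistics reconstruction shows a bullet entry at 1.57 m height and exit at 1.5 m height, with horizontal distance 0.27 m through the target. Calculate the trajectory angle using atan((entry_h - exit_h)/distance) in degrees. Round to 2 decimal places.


Bullet trajectory angle:
Height difference = 1.57 - 1.5 = 0.07 m
angle = atan(0.07 / 0.27)
angle = atan(0.259259)
angle = 14.53 degrees

14.53


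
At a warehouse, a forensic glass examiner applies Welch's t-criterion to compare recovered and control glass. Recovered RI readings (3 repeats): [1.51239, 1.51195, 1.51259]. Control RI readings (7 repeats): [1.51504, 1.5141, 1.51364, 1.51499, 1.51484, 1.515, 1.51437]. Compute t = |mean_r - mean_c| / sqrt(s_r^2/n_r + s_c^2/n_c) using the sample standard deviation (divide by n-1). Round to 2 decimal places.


Welch's t-criterion for glass RI comparison:
Recovered mean = sum / n_r = 4.53693 / 3 = 1.51231
Control mean = sum / n_c = 10.60198 / 7 = 1.5145686
Recovered sample variance s_r^2 = 1.072e-07
Control sample variance s_c^2 = 2.96814e-07
Welch SE (unpooled) = sqrt(s_r^2/n_r + s_c^2/n_c) = sqrt(3.57333e-08 + 4.2402e-08) = sqrt(7.81353e-08) = 0.000279527
|mean_r - mean_c| = 0.00225857
t = 0.00225857 / 0.000279527 = 8.08

8.08


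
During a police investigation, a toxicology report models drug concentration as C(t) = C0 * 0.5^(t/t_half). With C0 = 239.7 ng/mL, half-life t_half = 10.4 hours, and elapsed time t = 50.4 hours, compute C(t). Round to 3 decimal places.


Drug concentration decay:
Number of half-lives = t / t_half = 50.4 / 10.4 = 4.846154
Decay factor = 0.5^4.846154 = 0.0347666
C(t) = 239.7 * 0.0347666 = 8.334 ng/mL

8.334


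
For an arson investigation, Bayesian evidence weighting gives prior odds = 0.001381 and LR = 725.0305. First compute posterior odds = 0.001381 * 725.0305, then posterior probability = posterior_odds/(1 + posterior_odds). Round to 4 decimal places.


Bayesian evidence evaluation:
Posterior odds = prior_odds * LR = 0.001381 * 725.0305 = 1.001267
Posterior probability = posterior_odds / (1 + posterior_odds)
= 1.001267 / (1 + 1.001267)
= 1.001267 / 2.001267
= 0.5003

0.5003


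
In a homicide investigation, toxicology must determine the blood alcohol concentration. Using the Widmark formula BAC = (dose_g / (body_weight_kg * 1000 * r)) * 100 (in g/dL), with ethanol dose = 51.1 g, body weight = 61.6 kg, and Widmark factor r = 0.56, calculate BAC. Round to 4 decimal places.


Applying the Widmark formula:
BAC = (dose_g / (body_wt * 1000 * r)) * 100
Denominator = 61.6 * 1000 * 0.56 = 34496
BAC = (51.1 / 34496) * 100
BAC = 0.1481 g/dL

0.1481


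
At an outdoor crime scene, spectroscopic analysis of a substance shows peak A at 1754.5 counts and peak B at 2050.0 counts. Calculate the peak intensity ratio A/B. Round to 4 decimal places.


Spectral peak ratio:
Peak A = 1754.5 counts
Peak B = 2050.0 counts
Ratio = 1754.5 / 2050.0 = 0.8559

0.8559


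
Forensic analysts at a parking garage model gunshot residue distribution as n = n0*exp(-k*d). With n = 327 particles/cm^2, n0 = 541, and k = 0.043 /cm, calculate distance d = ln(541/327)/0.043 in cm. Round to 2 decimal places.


GSR distance calculation:
n0/n = 541 / 327 = 1.654434
ln(n0/n) = 0.503459
d = 0.503459 / 0.043 = 11.71 cm

11.71


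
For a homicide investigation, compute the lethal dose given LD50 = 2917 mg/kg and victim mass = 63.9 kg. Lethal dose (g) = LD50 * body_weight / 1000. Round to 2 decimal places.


Lethal dose calculation:
Lethal dose = LD50 * body_weight / 1000
= 2917 * 63.9 / 1000
= 186396.3 / 1000
= 186.40 g

186.40


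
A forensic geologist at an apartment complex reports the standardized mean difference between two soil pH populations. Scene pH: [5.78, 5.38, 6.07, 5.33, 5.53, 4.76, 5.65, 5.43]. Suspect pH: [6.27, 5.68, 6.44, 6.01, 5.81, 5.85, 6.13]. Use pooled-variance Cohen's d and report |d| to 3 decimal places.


Pooled-variance Cohen's d for soil pH comparison:
Scene mean = 43.93 / 8 = 5.49125
Suspect mean = 42.19 / 7 = 6.027143
Scene sample variance s_s^2 = 0.145984
Suspect sample variance s_c^2 = 0.073224
Pooled variance = ((n_s-1)*s_s^2 + (n_c-1)*s_c^2) / (n_s + n_c - 2) = 0.112402
Pooled SD = sqrt(0.112402) = 0.335264
Mean difference = -0.535893
|d| = |-0.535893| / 0.335264 = 1.598

1.598
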